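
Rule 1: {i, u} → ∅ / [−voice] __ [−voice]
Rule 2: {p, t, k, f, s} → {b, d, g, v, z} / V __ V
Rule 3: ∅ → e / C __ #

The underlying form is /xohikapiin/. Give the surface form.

Rule 1 (high vowel syncope): /i/ is a high vowel flanked by voiceless consonants /h/ and /k/, so it deletes. /xohikapiin/ → xohkapiin.
Rule 2 (intervocalic voicing): /p/ is a voiceless obstruent between vowels /a/ and /i/, so it voices to [b]. /xohkapiin/ → xohkabiin.
Rule 3 (final e-epenthesis): the form ends in the consonant /n/, so [e] is inserted word-finally. /xohkabiin/ → xohkabiine.

xohkabiine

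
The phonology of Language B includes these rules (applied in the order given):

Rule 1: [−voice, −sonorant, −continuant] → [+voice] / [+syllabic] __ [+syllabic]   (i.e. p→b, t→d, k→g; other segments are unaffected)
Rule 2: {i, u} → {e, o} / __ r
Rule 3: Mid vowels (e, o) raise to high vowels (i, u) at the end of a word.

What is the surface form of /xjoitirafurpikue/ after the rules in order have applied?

Rule 1 (intervocalic voicing): /t/ is a voiceless stop between vowels /i/ and /i/, so it voices to [d]. /k/ is a voiceless stop between vowels /i/ and /u/, so it voices to [g]. /xjoitirafurpikue/ → xjoidirafurpigue.
Rule 2 (pre-rhotic lowering): /i/ is a high vowel immediately before /r/, so it lowers to [e]. /u/ is a high vowel immediately before /r/, so it lowers to [o]. /xjoidirafurpigue/ → xjoideraforpigue.
Rule 3 (final vowel raising): /e/ is a mid vowel in word-final position, so it raises to [i]. /xjoideraforpigue/ → xjoideraforpigui.

xjoideraforpigui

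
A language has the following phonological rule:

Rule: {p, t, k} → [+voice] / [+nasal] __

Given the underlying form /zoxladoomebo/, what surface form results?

No segment of /zoxladoomebo/ meets the structural description of the rule, so the form surfaces unchanged.

zoxladoomebo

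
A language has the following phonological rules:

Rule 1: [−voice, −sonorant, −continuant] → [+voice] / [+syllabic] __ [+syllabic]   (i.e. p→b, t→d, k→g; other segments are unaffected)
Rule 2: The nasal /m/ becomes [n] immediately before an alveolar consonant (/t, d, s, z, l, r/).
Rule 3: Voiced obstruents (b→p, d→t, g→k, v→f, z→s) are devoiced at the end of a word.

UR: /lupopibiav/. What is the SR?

Rule 1 (intervocalic voicing): /p/ is a voiceless stop between vowels /u/ and /o/, so it voices to [b]. /p/ is a voiceless stop between vowels /o/ and /i/, so it voices to [b]. /lupopibiav/ → lubobibiav.
Rule 2 (nasal place assimilation): no segment meets the environment; /lubobibiav/ is unchanged.
Rule 3 (final devoicing): /v/ is a voiced obstruent in word-final position, so it devoices to [f]. /lubobibiav/ → lubobibiaf.

lubobibiaf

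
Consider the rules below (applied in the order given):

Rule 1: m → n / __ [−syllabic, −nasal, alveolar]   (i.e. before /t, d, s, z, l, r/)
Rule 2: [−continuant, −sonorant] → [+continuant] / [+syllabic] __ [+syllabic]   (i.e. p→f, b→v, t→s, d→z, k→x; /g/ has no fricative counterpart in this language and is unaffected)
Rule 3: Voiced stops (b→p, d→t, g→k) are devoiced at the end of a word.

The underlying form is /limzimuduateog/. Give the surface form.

Rule 1 (nasal place assimilation): /m/ precedes the alveolar consonant /z/, so it assimilates in place to [n]. /limzimuduateog/ → linzimuduateog.
Rule 2 (intervocalic spirantization): /d/ is a stop between vowels /u/ and /u/, so it spirantizes to the fricative [z]. /t/ is a stop between vowels /a/ and /e/, so it spirantizes to the fricative [s]. /linzimuduateog/ → linzimuzuaseog.
Rule 3 (final devoicing): /g/ is a voiced stop in word-final position, so it devoices to [k]. /linzimuzuaseog/ → linzimuzuaseok.

linzimuzuaseok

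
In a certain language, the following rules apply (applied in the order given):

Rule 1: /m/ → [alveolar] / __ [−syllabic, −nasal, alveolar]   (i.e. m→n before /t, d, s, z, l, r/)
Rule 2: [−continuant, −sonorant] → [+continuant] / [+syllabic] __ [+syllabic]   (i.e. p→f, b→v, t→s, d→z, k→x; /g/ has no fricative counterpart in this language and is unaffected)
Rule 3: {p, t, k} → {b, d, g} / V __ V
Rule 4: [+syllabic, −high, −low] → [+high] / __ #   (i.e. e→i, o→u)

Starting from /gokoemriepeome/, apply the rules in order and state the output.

Rule 1 (nasal place assimilation): /m/ precedes the alveolar consonant /r/, so it assimilates in place to [n]. /gokoemriepeome/ → gokoenriepeome.
Rule 2 (intervocalic spirantization): /k/ is a stop between vowels /o/ and /o/, so it spirantizes to the fricative [x]. /p/ is a stop between vowels /e/ and /e/, so it spirantizes to the fricative [f]. /gokoenriepeome/ → goxoenriefeome.
Rule 3 (intervocalic voicing): no segment meets the environment; /goxoenriefeome/ is unchanged.
Rule 4 (final vowel raising): /e/ is a mid vowel in word-final position, so it raises to [i]. /goxoenriefeome/ → goxoenriefeomi.

goxoenriefeomi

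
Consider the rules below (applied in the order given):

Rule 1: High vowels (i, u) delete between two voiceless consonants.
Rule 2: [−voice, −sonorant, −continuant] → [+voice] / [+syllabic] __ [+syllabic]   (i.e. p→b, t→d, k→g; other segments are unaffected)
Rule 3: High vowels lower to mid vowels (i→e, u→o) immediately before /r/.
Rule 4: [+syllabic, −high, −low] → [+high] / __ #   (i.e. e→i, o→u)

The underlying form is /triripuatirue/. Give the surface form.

treribuaderui

Rule 1 (high vowel syncope): no segment meets the environment; /triripuatirue/ is unchanged.
Rule 2 (intervocalic voicing): /p/ is a voiceless stop between vowels /i/ and /u/, so it voices to [b]. /t/ is a voiceless stop between vowels /a/ and /i/, so it voices to [d]. /triripuatirue/ → triribuadirue.
Rule 3 (pre-rhotic lowering): /i/ is a high vowel immediately before /r/, so it lowers to [e]. /i/ is a high vowel immediately before /r/, so it lowers to [e]. /triribuadirue/ → treribuaderue.
Rule 4 (final vowel raising): /e/ is a mid vowel in word-final position, so it raises to [i]. /treribuaderue/ → treribuaderui.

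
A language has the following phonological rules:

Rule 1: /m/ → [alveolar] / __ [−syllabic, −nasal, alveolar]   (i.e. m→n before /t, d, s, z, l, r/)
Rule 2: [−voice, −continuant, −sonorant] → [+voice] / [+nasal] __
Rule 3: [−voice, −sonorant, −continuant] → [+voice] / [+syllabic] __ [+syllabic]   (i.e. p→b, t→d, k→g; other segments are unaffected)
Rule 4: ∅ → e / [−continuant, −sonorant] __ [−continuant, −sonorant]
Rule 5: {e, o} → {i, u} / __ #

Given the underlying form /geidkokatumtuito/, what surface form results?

geidekogadunduidu

Rule 1 (nasal place assimilation): /m/ precedes the alveolar consonant /t/, so it assimilates in place to [n]. /geidkokatumtuito/ → geidkokatuntuito.
Rule 2 (post-nasal voicing): /t/ is a voiceless stop immediately after the nasal /n/, so it voices to [d]. /geidkokatuntuito/ → geidkokatunduito.
Rule 3 (intervocalic voicing): /k/ is a voiceless stop between vowels /o/ and /a/, so it voices to [g]. /t/ is a voiceless stop between vowels /a/ and /u/, so it voices to [d]. /t/ is a voiceless stop between vowels /i/ and /o/, so it voices to [d]. /geidkokatunduito/ → geidkogadunduido.
Rule 4 (stop-cluster e-epenthesis): /d/ and /k/ form a stop–stop cluster, so [e] is inserted between them. /geidkogadunduido/ → geidekogadunduido.
Rule 5 (final vowel raising): /o/ is a mid vowel in word-final position, so it raises to [u]. /geidekogadunduido/ → geidekogadunduidu.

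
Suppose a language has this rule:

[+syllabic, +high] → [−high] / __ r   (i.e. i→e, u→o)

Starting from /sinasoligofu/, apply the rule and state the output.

No segment of /sinasoligofu/ meets the structural description of the rule, so the form surfaces unchanged.

sinasoligofu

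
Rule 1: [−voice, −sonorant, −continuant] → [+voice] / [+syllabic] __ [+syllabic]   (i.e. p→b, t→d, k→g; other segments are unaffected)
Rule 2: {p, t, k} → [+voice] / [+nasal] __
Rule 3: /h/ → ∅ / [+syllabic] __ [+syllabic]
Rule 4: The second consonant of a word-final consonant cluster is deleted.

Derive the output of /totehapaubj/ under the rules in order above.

todeabaub

Rule 1 (intervocalic voicing): /t/ is a voiceless stop between vowels /o/ and /e/, so it voices to [d]. /p/ is a voiceless stop between vowels /a/ and /a/, so it voices to [b]. /totehapaubj/ → todehabaubj.
Rule 2 (post-nasal voicing): no segment meets the environment; /todehabaubj/ is unchanged.
Rule 3 (intervocalic h-deletion): /h/ occurs between vowels /e/ and /a/, so it deletes. /todehabaubj/ → todeabaubj.
Rule 4 (final cluster simplification): /j/ is the second consonant of a word-final cluster /bj/, so it deletes. /todeabaubj/ → todeabaub.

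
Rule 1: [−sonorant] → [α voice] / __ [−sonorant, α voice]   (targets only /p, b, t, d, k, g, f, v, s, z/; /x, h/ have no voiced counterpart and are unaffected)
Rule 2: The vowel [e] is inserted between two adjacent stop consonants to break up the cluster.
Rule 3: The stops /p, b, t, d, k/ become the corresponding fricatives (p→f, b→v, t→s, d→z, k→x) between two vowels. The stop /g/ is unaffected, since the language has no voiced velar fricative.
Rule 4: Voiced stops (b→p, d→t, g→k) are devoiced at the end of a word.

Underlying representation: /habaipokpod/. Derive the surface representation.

havaifoxefot

Rule 1 (regressive voicing assimilation): no segment meets the environment; /habaipokpod/ is unchanged.
Rule 2 (stop-cluster e-epenthesis): /k/ and /p/ form a stop–stop cluster, so [e] is inserted between them. /habaipokpod/ → habaipokepod.
Rule 3 (intervocalic spirantization): /b/ is a stop between vowels /a/ and /a/, so it spirantizes to the fricative [v]. /p/ is a stop between vowels /i/ and /o/, so it spirantizes to the fricative [f]. /k/ is a stop between vowels /o/ and /e/, so it spirantizes to the fricative [x]. /p/ is a stop between vowels /e/ and /o/, so it spirantizes to the fricative [f]. /habaipokepod/ → havaifoxefod.
Rule 4 (final devoicing): /d/ is a voiced stop in word-final position, so it devoices to [t]. /havaifoxefod/ → havaifoxefot.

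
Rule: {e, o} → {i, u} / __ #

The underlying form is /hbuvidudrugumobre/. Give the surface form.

hbuvidudrugumobri

Scanning /hbuvidudrugumobre/: /o/ at position 14 is not in the conditioning environment; /e/ is a mid vowel in word-final position, so it raises to [i].
Result: [hbuvidudrugumobri].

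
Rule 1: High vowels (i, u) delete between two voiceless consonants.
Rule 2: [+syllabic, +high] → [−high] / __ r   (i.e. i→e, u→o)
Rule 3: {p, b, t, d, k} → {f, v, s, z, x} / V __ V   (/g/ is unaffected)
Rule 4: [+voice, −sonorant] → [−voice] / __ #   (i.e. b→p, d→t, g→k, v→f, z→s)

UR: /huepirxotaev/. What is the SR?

Rule 1 (high vowel syncope): no segment meets the environment; /huepirxotaev/ is unchanged.
Rule 2 (pre-rhotic lowering): /i/ is a high vowel immediately before /r/, so it lowers to [e]. /huepirxotaev/ → hueperxotaev.
Rule 3 (intervocalic spirantization): /p/ is a stop between vowels /e/ and /e/, so it spirantizes to the fricative [f]. /t/ is a stop between vowels /o/ and /a/, so it spirantizes to the fricative [s]. /hueperxotaev/ → hueferxosaev.
Rule 4 (final devoicing): /v/ is a voiced obstruent in word-final position, so it devoices to [f]. /hueferxosaev/ → hueferxosaef.

hueferxosaef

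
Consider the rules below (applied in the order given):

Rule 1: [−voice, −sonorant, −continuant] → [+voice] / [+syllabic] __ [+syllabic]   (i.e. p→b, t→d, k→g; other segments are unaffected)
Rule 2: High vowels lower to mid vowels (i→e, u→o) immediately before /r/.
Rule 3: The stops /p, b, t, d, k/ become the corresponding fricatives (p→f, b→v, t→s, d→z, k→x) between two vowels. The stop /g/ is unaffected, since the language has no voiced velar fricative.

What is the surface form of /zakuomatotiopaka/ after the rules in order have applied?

Rule 1 (intervocalic voicing): /k/ is a voiceless stop between vowels /a/ and /u/, so it voices to [g]. /t/ is a voiceless stop between vowels /a/ and /o/, so it voices to [d]. /t/ is a voiceless stop between vowels /o/ and /i/, so it voices to [d]. /p/ is a voiceless stop between vowels /o/ and /a/, so it voices to [b]. /k/ is a voiceless stop between vowels /a/ and /a/, so it voices to [g]. /zakuomatotiopaka/ → zaguomadodiobaga.
Rule 2 (pre-rhotic lowering): no segment meets the environment; /zaguomadodiobaga/ is unchanged.
Rule 3 (intervocalic spirantization): /d/ is a stop between vowels /a/ and /o/, so it spirantizes to the fricative [z]. /d/ is a stop between vowels /o/ and /i/, so it spirantizes to the fricative [z]. /b/ is a stop between vowels /o/ and /a/, so it spirantizes to the fricative [v]. /zaguomadodiobaga/ → zaguomazoziovaga.

zaguomazoziovaga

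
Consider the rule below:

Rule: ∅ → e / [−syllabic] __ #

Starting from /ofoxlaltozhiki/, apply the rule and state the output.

No segment of /ofoxlaltozhiki/ meets the structural description of the rule, so the form surfaces unchanged.

ofoxlaltozhiki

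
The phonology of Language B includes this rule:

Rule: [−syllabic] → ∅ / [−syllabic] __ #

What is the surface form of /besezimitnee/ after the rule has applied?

besezimitnee

No segment of /besezimitnee/ meets the structural description of the rule, so the form surfaces unchanged.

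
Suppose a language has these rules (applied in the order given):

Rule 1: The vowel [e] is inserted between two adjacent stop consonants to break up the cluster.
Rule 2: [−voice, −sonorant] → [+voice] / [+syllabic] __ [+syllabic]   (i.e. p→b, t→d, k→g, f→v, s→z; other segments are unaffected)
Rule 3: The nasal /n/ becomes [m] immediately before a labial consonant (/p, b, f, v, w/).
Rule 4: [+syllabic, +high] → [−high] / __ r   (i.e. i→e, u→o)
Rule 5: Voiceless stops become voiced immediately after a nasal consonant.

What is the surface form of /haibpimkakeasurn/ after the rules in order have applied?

haibebimgageazorn

Rule 1 (stop-cluster e-epenthesis): /b/ and /p/ form a stop–stop cluster, so [e] is inserted between them. /haibpimkakeasurn/ → haibepimkakeasurn.
Rule 2 (intervocalic voicing): /p/ is a voiceless obstruent between vowels /e/ and /i/, so it voices to [b]. /k/ is a voiceless obstruent between vowels /a/ and /e/, so it voices to [g]. /s/ is a voiceless obstruent between vowels /a/ and /u/, so it voices to [z]. /haibepimkakeasurn/ → haibebimkageazurn.
Rule 3 (nasal place assimilation): no segment meets the environment; /haibebimkageazurn/ is unchanged.
Rule 4 (pre-rhotic lowering): /u/ is a high vowel immediately before /r/, so it lowers to [o]. /haibebimkageazurn/ → haibebimkageazorn.
Rule 5 (post-nasal voicing): /k/ is a voiceless stop immediately after the nasal /m/, so it voices to [g]. /haibebimkageazorn/ → haibebimgageazorn.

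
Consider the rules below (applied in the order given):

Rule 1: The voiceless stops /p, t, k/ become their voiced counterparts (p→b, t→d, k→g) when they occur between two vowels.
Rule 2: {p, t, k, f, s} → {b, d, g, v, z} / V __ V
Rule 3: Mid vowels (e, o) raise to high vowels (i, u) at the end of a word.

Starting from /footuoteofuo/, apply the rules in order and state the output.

fooduodeovuu

Rule 1 (intervocalic voicing): /t/ is a voiceless stop between vowels /o/ and /u/, so it voices to [d]. /t/ is a voiceless stop between vowels /o/ and /e/, so it voices to [d]. /footuoteofuo/ → fooduodeofuo.
Rule 2 (intervocalic voicing): /f/ is a voiceless obstruent between vowels /o/ and /u/, so it voices to [v]. /fooduodeofuo/ → fooduodeovuo.
Rule 3 (final vowel raising): /o/ is a mid vowel in word-final position, so it raises to [u]. /fooduodeovuo/ → fooduodeovuu.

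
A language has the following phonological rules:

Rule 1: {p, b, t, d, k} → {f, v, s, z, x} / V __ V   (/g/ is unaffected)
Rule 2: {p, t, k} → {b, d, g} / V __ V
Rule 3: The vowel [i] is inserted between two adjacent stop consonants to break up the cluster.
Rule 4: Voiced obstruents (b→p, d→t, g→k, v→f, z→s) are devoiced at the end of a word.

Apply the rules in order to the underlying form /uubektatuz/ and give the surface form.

uuvekitasus

Rule 1 (intervocalic spirantization): /b/ is a stop between vowels /u/ and /e/, so it spirantizes to the fricative [v]. /t/ is a stop between vowels /a/ and /u/, so it spirantizes to the fricative [s]. /uubektatuz/ → uuvektasuz.
Rule 2 (intervocalic voicing): no segment meets the environment; /uuvektasuz/ is unchanged.
Rule 3 (stop-cluster i-epenthesis): /k/ and /t/ form a stop–stop cluster, so [i] is inserted between them. /uuvektasuz/ → uuvekitasuz.
Rule 4 (final devoicing): /z/ is a voiced obstruent in word-final position, so it devoices to [s]. /uuvekitasuz/ → uuvekitasus.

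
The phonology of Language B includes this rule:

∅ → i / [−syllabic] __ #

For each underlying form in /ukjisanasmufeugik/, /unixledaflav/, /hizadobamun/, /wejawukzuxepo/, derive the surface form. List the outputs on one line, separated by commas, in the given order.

ukjisanasmufeugiki, unixledaflavi, hizadobamuni, wejawukzuxepo

/ukjisanasmufeugik/: the form ends in the consonant /k/, so [i] is inserted word-finally. → [ukjisanasmufeugiki].
/unixledaflav/: the form ends in the consonant /v/, so [i] is inserted word-finally. → [unixledaflavi].
/hizadobamun/: the form ends in the consonant /n/, so [i] is inserted word-finally. → [hizadobamuni].
/wejawukzuxepo/: the rule's environment is not met; surfaces unchanged as [wejawukzuxepo].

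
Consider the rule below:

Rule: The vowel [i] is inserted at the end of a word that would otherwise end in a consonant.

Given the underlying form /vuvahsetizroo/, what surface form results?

No segment of /vuvahsetizroo/ meets the structural description of the rule, so the form surfaces unchanged.

vuvahsetizroo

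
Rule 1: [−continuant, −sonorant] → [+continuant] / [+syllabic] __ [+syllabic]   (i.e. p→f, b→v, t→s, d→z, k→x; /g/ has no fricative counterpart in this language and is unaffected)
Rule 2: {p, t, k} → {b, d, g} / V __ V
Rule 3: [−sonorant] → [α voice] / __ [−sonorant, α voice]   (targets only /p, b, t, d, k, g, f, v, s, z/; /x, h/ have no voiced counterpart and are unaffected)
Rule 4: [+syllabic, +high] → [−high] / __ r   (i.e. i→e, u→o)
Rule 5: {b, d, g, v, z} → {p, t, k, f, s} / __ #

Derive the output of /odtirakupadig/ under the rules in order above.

Rule 1 (intervocalic spirantization): /k/ is a stop between vowels /a/ and /u/, so it spirantizes to the fricative [x]. /p/ is a stop between vowels /u/ and /a/, so it spirantizes to the fricative [f]. /d/ is a stop between vowels /a/ and /i/, so it spirantizes to the fricative [z]. /odtirakupadig/ → odtiraxufazig.
Rule 2 (intervocalic voicing): no segment meets the environment; /odtiraxufazig/ is unchanged.
Rule 3 (regressive voicing assimilation): /d/ precedes the voiceless obstruent /t/, so it devoices to [t] by assimilation. /odtiraxufazig/ → ottiraxufazig.
Rule 4 (pre-rhotic lowering): /i/ is a high vowel immediately before /r/, so it lowers to [e]. /ottiraxufazig/ → otteraxufazig.
Rule 5 (final devoicing): /g/ is a voiced obstruent in word-final position, so it devoices to [k]. /otteraxufazig/ → otteraxufazik.

otteraxufazik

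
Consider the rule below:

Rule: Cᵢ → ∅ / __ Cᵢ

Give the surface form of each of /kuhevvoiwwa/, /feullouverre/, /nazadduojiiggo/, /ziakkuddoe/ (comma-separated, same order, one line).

/kuhevvoiwwa/: /vv/ is a geminate; the first /v/ deletes. /ww/ is a geminate; the first /w/ deletes. → [kuhevoiwa].
/feullouverre/: /ll/ is a geminate; the first /l/ deletes. /rr/ is a geminate; the first /r/ deletes. → [feulouvere].
/nazadduojiiggo/: /dd/ is a geminate; the first /d/ deletes. /gg/ is a geminate; the first /g/ deletes. → [nazaduojiigo].
/ziakkuddoe/: /kk/ is a geminate; the first /k/ deletes. /dd/ is a geminate; the first /d/ deletes. → [ziakudoe].

kuhevoiwa, feulouvere, nazaduojiigo, ziakudoe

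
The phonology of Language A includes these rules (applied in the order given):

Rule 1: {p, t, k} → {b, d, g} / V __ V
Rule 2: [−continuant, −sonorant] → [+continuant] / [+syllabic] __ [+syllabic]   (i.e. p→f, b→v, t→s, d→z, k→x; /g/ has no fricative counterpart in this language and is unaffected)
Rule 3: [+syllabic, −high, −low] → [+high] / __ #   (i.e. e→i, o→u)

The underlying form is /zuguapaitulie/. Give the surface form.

Rule 1 (intervocalic voicing): /p/ is a voiceless stop between vowels /a/ and /a/, so it voices to [b]. /t/ is a voiceless stop between vowels /i/ and /u/, so it voices to [d]. /zuguapaitulie/ → zuguabaidulie.
Rule 2 (intervocalic spirantization): /b/ is a stop between vowels /a/ and /a/, so it spirantizes to the fricative [v]. /d/ is a stop between vowels /i/ and /u/, so it spirantizes to the fricative [z]. /zuguabaidulie/ → zuguavaizulie.
Rule 3 (final vowel raising): /e/ is a mid vowel in word-final position, so it raises to [i]. /zuguavaizulie/ → zuguavaizulii.

zuguavaizulii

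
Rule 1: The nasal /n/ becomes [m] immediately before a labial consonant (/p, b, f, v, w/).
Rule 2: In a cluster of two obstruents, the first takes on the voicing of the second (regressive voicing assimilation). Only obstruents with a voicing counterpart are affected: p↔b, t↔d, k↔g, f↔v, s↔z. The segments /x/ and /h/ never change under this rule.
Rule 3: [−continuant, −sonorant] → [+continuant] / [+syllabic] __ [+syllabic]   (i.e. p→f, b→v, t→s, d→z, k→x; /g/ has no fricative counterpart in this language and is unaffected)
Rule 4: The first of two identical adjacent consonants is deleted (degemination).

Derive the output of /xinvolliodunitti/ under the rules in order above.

ximvoliozuniti

Rule 1 (nasal place assimilation): /n/ precedes the labial consonant /v/, so it assimilates in place to [m]. /xinvolliodunitti/ → ximvolliodunitti.
Rule 2 (regressive voicing assimilation): no segment meets the environment; /ximvolliodunitti/ is unchanged.
Rule 3 (intervocalic spirantization): /d/ is a stop between vowels /o/ and /u/, so it spirantizes to the fricative [z]. /ximvolliodunitti/ → ximvolliozunitti.
Rule 4 (degemination): /ll/ is a geminate; the first /l/ deletes. /tt/ is a geminate; the first /t/ deletes. /ximvolliozunitti/ → ximvoliozuniti.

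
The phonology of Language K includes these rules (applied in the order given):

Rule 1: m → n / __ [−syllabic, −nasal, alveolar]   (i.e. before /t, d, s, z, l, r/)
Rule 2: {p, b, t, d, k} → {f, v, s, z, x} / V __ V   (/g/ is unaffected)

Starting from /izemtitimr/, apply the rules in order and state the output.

izentisinr

Rule 1 (nasal place assimilation): /m/ precedes the alveolar consonant /t/, so it assimilates in place to [n]. /m/ precedes the alveolar consonant /r/, so it assimilates in place to [n]. /izemtitimr/ → izentitinr.
Rule 2 (intervocalic spirantization): /t/ is a stop between vowels /i/ and /i/, so it spirantizes to the fricative [s]. /izentitinr/ → izentisinr.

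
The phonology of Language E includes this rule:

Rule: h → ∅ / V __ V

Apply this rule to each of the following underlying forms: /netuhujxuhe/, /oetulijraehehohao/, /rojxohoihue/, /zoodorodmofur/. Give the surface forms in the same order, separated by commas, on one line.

/netuhujxuhe/: /h/ occurs between vowels /u/ and /u/, so it deletes. /h/ occurs between vowels /u/ and /e/, so it deletes. → [netuujxue].
/oetulijraehehohao/: /h/ occurs between vowels /e/ and /e/, so it deletes. /h/ occurs between vowels /e/ and /o/, so it deletes. /h/ occurs between vowels /o/ and /a/, so it deletes. → [oetulijraeeoao].
/rojxohoihue/: /h/ occurs between vowels /o/ and /o/, so it deletes. /h/ occurs between vowels /i/ and /u/, so it deletes. → [rojxooiue].
/zoodorodmofur/: the rule's environment is not met; surfaces unchanged as [zoodorodmofur].

netuujxue, oetulijraeeoao, rojxooiue, zoodorodmofur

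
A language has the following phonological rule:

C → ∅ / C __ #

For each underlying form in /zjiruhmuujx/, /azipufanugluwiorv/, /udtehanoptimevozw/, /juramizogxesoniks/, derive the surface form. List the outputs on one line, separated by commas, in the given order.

zjiruhmuuj, azipufanugluwior, udtehanoptimevoz, juramizogxesonik

/zjiruhmuujx/: /x/ is the second consonant of a word-final cluster /jx/, so it deletes. → [zjiruhmuuj].
/azipufanugluwiorv/: /v/ is the second consonant of a word-final cluster /rv/, so it deletes. → [azipufanugluwior].
/udtehanoptimevozw/: /w/ is the second consonant of a word-final cluster /zw/, so it deletes. → [udtehanoptimevoz].
/juramizogxesoniks/: /s/ is the second consonant of a word-final cluster /ks/, so it deletes. → [juramizogxesonik].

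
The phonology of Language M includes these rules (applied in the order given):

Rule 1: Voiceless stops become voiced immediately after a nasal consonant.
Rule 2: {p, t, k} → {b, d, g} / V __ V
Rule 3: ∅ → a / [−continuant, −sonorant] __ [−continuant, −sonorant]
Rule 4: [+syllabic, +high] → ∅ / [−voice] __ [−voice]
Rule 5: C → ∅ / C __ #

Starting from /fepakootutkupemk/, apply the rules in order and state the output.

Rule 1 (post-nasal voicing): /k/ is a voiceless stop immediately after the nasal /m/, so it voices to [g]. /fepakootutkupemk/ → fepakootutkupemg.
Rule 2 (intervocalic voicing): /p/ is a voiceless stop between vowels /e/ and /a/, so it voices to [b]. /k/ is a voiceless stop between vowels /a/ and /o/, so it voices to [g]. /t/ is a voiceless stop between vowels /o/ and /u/, so it voices to [d]. /p/ is a voiceless stop between vowels /u/ and /e/, so it voices to [b]. /fepakootutkupemg/ → febagoodutkubemg.
Rule 3 (stop-cluster a-epenthesis): /t/ and /k/ form a stop–stop cluster, so [a] is inserted between them. /febagoodutkubemg/ → febagoodutakubemg.
Rule 4 (high vowel syncope): no segment meets the environment; /febagoodutakubemg/ is unchanged.
Rule 5 (final cluster simplification): /g/ is the second consonant of a word-final cluster /mg/, so it deletes. /febagoodutakubemg/ → febagoodutakubem.

febagoodutakubem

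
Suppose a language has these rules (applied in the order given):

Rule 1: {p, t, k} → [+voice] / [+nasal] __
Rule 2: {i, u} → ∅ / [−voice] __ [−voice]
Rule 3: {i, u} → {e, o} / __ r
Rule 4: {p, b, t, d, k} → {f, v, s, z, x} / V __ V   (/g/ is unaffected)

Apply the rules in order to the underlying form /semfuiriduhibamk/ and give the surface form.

Rule 1 (post-nasal voicing): /k/ is a voiceless stop immediately after the nasal /m/, so it voices to [g]. /semfuiriduhibamk/ → semfuiriduhibamg.
Rule 2 (high vowel syncope): no segment meets the environment; /semfuiriduhibamg/ is unchanged.
Rule 3 (pre-rhotic lowering): /i/ is a high vowel immediately before /r/, so it lowers to [e]. /semfuiriduhibamg/ → semfueriduhibamg.
Rule 4 (intervocalic spirantization): /d/ is a stop between vowels /i/ and /u/, so it spirantizes to the fricative [z]. /b/ is a stop between vowels /i/ and /a/, so it spirantizes to the fricative [v]. /semfueriduhibamg/ → semfuerizuhivamg.

semfuerizuhivamg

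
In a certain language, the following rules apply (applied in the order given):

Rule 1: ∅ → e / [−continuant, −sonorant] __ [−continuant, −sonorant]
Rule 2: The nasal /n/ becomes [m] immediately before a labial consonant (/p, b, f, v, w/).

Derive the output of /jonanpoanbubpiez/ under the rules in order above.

jonampoambubepiez

Rule 1 (stop-cluster e-epenthesis): /b/ and /p/ form a stop–stop cluster, so [e] is inserted between them. /jonanpoanbubpiez/ → jonanpoanbubepiez.
Rule 2 (nasal place assimilation): /n/ precedes the labial consonant /p/, so it assimilates in place to [m]. /n/ precedes the labial consonant /b/, so it assimilates in place to [m]. /jonanpoanbubepiez/ → jonampoambubepiez.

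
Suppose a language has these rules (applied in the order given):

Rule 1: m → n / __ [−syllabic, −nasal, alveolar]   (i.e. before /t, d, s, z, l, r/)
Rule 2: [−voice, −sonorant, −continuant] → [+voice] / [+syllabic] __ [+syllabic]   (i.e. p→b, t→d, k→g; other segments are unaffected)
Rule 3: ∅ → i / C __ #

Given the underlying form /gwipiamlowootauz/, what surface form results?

Rule 1 (nasal place assimilation): /m/ precedes the alveolar consonant /l/, so it assimilates in place to [n]. /gwipiamlowootauz/ → gwipianlowootauz.
Rule 2 (intervocalic voicing): /p/ is a voiceless stop between vowels /i/ and /i/, so it voices to [b]. /t/ is a voiceless stop between vowels /o/ and /a/, so it voices to [d]. /gwipianlowootauz/ → gwibianlowoodauz.
Rule 3 (final i-epenthesis): the form ends in the consonant /z/, so [i] is inserted word-finally. /gwibianlowoodauz/ → gwibianlowoodauzi.

gwibianlowoodauzi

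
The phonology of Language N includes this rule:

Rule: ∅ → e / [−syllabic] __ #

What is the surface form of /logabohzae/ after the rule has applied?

No segment of /logabohzae/ meets the structural description of the rule, so the form surfaces unchanged.

logabohzae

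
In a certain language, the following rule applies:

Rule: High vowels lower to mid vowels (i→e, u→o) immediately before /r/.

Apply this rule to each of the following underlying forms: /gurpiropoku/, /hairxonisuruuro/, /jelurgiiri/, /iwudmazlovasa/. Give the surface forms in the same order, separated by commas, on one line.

/gurpiropoku/: /u/ is a high vowel immediately before /r/, so it lowers to [o]. /i/ is a high vowel immediately before /r/, so it lowers to [e]. → [gorperopoku].
/hairxonisuruuro/: /i/ is a high vowel immediately before /r/, so it lowers to [e]. /u/ is a high vowel immediately before /r/, so it lowers to [o]. /u/ is a high vowel immediately before /r/, so it lowers to [o]. → [haerxonisoruoro].
/jelurgiiri/: /u/ is a high vowel immediately before /r/, so it lowers to [o]. /i/ is a high vowel immediately before /r/, so it lowers to [e]. → [jelorgieri].
/iwudmazlovasa/: the rule's environment is not met; surfaces unchanged as [iwudmazlovasa].

gorperopoku, haerxonisoruoro, jelorgieri, iwudmazlovasa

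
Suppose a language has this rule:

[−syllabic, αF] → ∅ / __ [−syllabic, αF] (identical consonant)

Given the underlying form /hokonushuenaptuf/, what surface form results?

hokonushuenaptuf

No segment of /hokonushuenaptuf/ meets the structural description of the rule, so the form surfaces unchanged.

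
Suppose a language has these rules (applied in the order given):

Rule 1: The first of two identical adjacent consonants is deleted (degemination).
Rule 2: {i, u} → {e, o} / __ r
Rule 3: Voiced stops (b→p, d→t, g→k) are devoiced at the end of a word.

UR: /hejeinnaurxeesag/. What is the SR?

Rule 1 (degemination): /nn/ is a geminate; the first /n/ deletes. /hejeinnaurxeesag/ → hejeinaurxeesag.
Rule 2 (pre-rhotic lowering): /u/ is a high vowel immediately before /r/, so it lowers to [o]. /hejeinaurxeesag/ → hejeinaorxeesag.
Rule 3 (final devoicing): /g/ is a voiced stop in word-final position, so it devoices to [k]. /hejeinaorxeesag/ → hejeinaorxeesak.

hejeinaorxeesak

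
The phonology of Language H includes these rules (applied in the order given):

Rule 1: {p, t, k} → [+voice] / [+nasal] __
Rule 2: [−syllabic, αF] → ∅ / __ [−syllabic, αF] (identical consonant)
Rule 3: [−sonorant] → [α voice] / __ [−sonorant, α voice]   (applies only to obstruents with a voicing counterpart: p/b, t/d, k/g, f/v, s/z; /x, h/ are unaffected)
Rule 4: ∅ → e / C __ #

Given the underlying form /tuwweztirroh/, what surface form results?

tuwestirohe

Rule 1 (post-nasal voicing): no segment meets the environment; /tuwweztirroh/ is unchanged.
Rule 2 (degemination): /ww/ is a geminate; the first /w/ deletes. /rr/ is a geminate; the first /r/ deletes. /tuwweztirroh/ → tuweztiroh.
Rule 3 (regressive voicing assimilation): /z/ precedes the voiceless obstruent /t/, so it devoices to [s] by assimilation. /tuweztiroh/ → tuwestiroh.
Rule 4 (final e-epenthesis): the form ends in the consonant /h/, so [e] is inserted word-finally. /tuwestiroh/ → tuwestirohe.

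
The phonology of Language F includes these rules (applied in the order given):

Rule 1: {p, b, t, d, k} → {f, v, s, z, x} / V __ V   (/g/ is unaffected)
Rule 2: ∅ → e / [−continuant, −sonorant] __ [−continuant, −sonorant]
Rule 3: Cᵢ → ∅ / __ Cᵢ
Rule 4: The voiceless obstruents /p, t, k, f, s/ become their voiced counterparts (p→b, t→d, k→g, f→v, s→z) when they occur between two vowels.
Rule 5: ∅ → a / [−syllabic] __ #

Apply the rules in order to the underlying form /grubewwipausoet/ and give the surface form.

gruvewivauzoeta

Rule 1 (intervocalic spirantization): /b/ is a stop between vowels /u/ and /e/, so it spirantizes to the fricative [v]. /p/ is a stop between vowels /i/ and /a/, so it spirantizes to the fricative [f]. /grubewwipausoet/ → gruvewwifausoet.
Rule 2 (stop-cluster e-epenthesis): no segment meets the environment; /gruvewwifausoet/ is unchanged.
Rule 3 (degemination): /ww/ is a geminate; the first /w/ deletes. /gruvewwifausoet/ → gruvewifausoet.
Rule 4 (intervocalic voicing): /f/ is a voiceless obstruent between vowels /i/ and /a/, so it voices to [v]. /s/ is a voiceless obstruent between vowels /u/ and /o/, so it voices to [z]. /gruvewifausoet/ → gruvewivauzoet.
Rule 5 (final a-epenthesis): the form ends in the consonant /t/, so [a] is inserted word-finally. /gruvewivauzoet/ → gruvewivauzoeta.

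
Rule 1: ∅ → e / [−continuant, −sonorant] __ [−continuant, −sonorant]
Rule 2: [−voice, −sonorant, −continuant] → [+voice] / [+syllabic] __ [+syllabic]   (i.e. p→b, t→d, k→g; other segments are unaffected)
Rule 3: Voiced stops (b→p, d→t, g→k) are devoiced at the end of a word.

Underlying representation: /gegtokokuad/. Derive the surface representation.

gegedogoguat

Rule 1 (stop-cluster e-epenthesis): /g/ and /t/ form a stop–stop cluster, so [e] is inserted between them. /gegtokokuad/ → gegetokokuad.
Rule 2 (intervocalic voicing): /t/ is a voiceless stop between vowels /e/ and /o/, so it voices to [d]. /k/ is a voiceless stop between vowels /o/ and /o/, so it voices to [g]. /k/ is a voiceless stop between vowels /o/ and /u/, so it voices to [g]. /gegetokokuad/ → gegedogoguad.
Rule 3 (final devoicing): /d/ is a voiced stop in word-final position, so it devoices to [t]. /gegedogoguad/ → gegedogoguat.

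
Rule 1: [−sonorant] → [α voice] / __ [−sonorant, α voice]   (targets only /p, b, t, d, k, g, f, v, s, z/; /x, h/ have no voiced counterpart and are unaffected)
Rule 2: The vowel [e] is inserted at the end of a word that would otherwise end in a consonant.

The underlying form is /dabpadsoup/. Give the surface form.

Rule 1 (regressive voicing assimilation): /b/ precedes the voiceless obstruent /p/, so it devoices to [p] by assimilation. /d/ precedes the voiceless obstruent /s/, so it devoices to [t] by assimilation. /dabpadsoup/ → dappatsoup.
Rule 2 (final e-epenthesis): the form ends in the consonant /p/, so [e] is inserted word-finally. /dappatsoup/ → dappatsoupe.

dappatsoupe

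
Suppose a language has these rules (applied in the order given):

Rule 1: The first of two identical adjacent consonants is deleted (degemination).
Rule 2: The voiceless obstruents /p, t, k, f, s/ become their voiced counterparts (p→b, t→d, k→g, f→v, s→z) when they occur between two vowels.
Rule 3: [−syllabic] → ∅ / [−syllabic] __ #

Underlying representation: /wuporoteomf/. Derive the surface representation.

Rule 1 (degemination): no segment meets the environment; /wuporoteomf/ is unchanged.
Rule 2 (intervocalic voicing): /p/ is a voiceless obstruent between vowels /u/ and /o/, so it voices to [b]. /t/ is a voiceless obstruent between vowels /o/ and /e/, so it voices to [d]. /wuporoteomf/ → wuborodeomf.
Rule 3 (final cluster simplification): /f/ is the second consonant of a word-final cluster /mf/, so it deletes. /wuborodeomf/ → wuborodeom.

wuborodeom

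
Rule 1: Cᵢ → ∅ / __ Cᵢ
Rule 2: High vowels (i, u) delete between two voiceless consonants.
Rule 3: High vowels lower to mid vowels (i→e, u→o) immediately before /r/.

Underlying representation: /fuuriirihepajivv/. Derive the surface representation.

Rule 1 (degemination): /vv/ is a geminate; the first /v/ deletes. /fuuriirihepajivv/ → fuuriirihepajiv.
Rule 2 (high vowel syncope): no segment meets the environment; /fuuriirihepajiv/ is unchanged.
Rule 3 (pre-rhotic lowering): /u/ is a high vowel immediately before /r/, so it lowers to [o]. /i/ is a high vowel immediately before /r/, so it lowers to [e]. /fuuriirihepajiv/ → fuorierihepajiv.

fuorierihepajiv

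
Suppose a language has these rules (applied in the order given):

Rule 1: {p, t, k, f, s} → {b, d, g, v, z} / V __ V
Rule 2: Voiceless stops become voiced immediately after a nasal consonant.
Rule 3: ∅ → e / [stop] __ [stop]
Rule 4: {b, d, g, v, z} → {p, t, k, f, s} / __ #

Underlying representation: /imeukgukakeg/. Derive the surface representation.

imeukegugagek

Rule 1 (intervocalic voicing): /k/ is a voiceless obstruent between vowels /u/ and /a/, so it voices to [g]. /k/ is a voiceless obstruent between vowels /a/ and /e/, so it voices to [g]. /imeukgukakeg/ → imeukgugageg.
Rule 2 (post-nasal voicing): no segment meets the environment; /imeukgugageg/ is unchanged.
Rule 3 (stop-cluster e-epenthesis): /k/ and /g/ form a stop–stop cluster, so [e] is inserted between them. /imeukgugageg/ → imeukegugageg.
Rule 4 (final devoicing): /g/ is a voiced obstruent in word-final position, so it devoices to [k]. /imeukegugageg/ → imeukegugagek.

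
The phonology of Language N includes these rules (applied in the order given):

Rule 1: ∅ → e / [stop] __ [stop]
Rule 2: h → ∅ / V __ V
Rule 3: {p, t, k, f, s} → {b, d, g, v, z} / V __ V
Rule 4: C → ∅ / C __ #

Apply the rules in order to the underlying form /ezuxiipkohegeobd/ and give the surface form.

Rule 1 (stop-cluster e-epenthesis): /p/ and /k/ form a stop–stop cluster, so [e] is inserted between them. /b/ and /d/ form a stop–stop cluster, so [e] is inserted between them. /ezuxiipkohegeobd/ → ezuxiipekohegeobed.
Rule 2 (intervocalic h-deletion): /h/ occurs between vowels /o/ and /e/, so it deletes. /ezuxiipekohegeobed/ → ezuxiipekoegeobed.
Rule 3 (intervocalic voicing): /p/ is a voiceless obstruent between vowels /i/ and /e/, so it voices to [b]. /k/ is a voiceless obstruent between vowels /e/ and /o/, so it voices to [g]. /ezuxiipekoegeobed/ → ezuxiibegoegeobed.
Rule 4 (final cluster simplification): no segment meets the environment; /ezuxiibegoegeobed/ is unchanged.

ezuxiibegoegeobed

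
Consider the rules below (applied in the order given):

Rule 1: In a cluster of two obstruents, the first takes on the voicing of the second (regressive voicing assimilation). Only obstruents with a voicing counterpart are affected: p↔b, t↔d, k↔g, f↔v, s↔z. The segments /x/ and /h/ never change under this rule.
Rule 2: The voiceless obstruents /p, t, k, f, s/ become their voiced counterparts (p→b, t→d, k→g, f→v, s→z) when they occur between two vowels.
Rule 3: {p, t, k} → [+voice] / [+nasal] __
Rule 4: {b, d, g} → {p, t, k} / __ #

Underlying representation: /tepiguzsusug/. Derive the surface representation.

Rule 1 (regressive voicing assimilation): /z/ precedes the voiceless obstruent /s/, so it devoices to [s] by assimilation. /tepiguzsusug/ → tepigussusug.
Rule 2 (intervocalic voicing): /p/ is a voiceless obstruent between vowels /e/ and /i/, so it voices to [b]. /s/ is a voiceless obstruent between vowels /u/ and /u/, so it voices to [z]. /tepigussusug/ → tebigussuzug.
Rule 3 (post-nasal voicing): no segment meets the environment; /tebigussuzug/ is unchanged.
Rule 4 (final devoicing): /g/ is a voiced stop in word-final position, so it devoices to [k]. /tebigussuzug/ → tebigussuzuk.

tebigussuzuk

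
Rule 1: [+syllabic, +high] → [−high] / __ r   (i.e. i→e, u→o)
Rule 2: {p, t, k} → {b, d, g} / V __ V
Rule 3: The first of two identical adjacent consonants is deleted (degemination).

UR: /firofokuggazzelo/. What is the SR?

Rule 1 (pre-rhotic lowering): /i/ is a high vowel immediately before /r/, so it lowers to [e]. /firofokuggazzelo/ → ferofokuggazzelo.
Rule 2 (intervocalic voicing): /k/ is a voiceless stop between vowels /o/ and /u/, so it voices to [g]. /ferofokuggazzelo/ → ferofoguggazzelo.
Rule 3 (degemination): /gg/ is a geminate; the first /g/ deletes. /zz/ is a geminate; the first /z/ deletes. /ferofoguggazzelo/ → ferofogugazelo.

ferofogugazelo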